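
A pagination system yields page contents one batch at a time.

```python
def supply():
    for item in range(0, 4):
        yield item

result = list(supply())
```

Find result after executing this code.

Step 1: The generator yields each value from range(0, 4).
Step 2: list() consumes all yields: [0, 1, 2, 3].
Therefore result = [0, 1, 2, 3].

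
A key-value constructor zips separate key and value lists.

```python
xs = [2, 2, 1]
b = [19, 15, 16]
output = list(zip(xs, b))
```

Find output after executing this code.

Step 1: zip pairs elements at same index:
  Index 0: (2, 19)
  Index 1: (2, 15)
  Index 2: (1, 16)
Therefore output = [(2, 19), (2, 15), (1, 16)].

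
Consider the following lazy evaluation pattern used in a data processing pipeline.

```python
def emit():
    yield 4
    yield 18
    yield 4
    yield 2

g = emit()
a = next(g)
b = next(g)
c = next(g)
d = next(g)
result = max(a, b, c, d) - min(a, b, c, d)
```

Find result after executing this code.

Step 1: Create generator and consume all values:
  a = next(g) = 4
  b = next(g) = 18
  c = next(g) = 4
  d = next(g) = 2
Step 2: max = 18, min = 2, result = 18 - 2 = 16.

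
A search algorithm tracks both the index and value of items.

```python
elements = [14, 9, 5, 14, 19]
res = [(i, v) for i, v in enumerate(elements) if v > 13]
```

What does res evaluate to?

Step 1: Filter enumerate([14, 9, 5, 14, 19]) keeping v > 13:
  (0, 14): 14 > 13, included
  (1, 9): 9 <= 13, excluded
  (2, 5): 5 <= 13, excluded
  (3, 14): 14 > 13, included
  (4, 19): 19 > 13, included
Therefore res = [(0, 14), (3, 14), (4, 19)].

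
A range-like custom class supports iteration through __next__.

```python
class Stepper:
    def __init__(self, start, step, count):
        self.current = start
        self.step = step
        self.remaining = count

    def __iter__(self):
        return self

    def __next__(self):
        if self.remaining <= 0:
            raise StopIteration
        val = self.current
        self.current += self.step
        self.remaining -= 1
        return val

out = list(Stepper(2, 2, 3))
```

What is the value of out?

Step 1: Stepper starts at 2, increments by 2, for 3 steps:
  Yield 2, then current += 2
  Yield 4, then current += 2
  Yield 6, then current += 2
Therefore out = [2, 4, 6].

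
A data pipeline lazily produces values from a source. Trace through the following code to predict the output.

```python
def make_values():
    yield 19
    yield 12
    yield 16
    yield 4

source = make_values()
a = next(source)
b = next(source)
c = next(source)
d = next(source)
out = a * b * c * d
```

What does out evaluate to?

Step 1: Create generator and consume all values:
  a = next(source) = 19
  b = next(source) = 12
  c = next(source) = 16
  d = next(source) = 4
Step 2: out = 19 * 12 * 16 * 4 = 14592.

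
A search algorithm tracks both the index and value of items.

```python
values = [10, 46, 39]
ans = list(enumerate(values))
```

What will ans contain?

Step 1: enumerate pairs each element with its index:
  (0, 10)
  (1, 46)
  (2, 39)
Therefore ans = [(0, 10), (1, 46), (2, 39)].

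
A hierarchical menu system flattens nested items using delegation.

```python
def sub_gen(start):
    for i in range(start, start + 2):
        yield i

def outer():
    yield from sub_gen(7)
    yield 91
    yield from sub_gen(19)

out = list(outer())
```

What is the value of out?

Step 1: outer() delegates to sub_gen(7):
  yield 7
  yield 8
Step 2: yield 91
Step 3: Delegates to sub_gen(19):
  yield 19
  yield 20
Therefore out = [7, 8, 91, 19, 20].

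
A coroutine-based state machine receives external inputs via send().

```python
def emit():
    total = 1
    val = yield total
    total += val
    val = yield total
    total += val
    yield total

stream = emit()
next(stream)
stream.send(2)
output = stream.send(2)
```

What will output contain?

Step 1: next() -> yield total=1.
Step 2: send(2) -> val=2, total = 1+2 = 3, yield 3.
Step 3: send(2) -> val=2, total = 3+2 = 5, yield 5.
Therefore output = 5.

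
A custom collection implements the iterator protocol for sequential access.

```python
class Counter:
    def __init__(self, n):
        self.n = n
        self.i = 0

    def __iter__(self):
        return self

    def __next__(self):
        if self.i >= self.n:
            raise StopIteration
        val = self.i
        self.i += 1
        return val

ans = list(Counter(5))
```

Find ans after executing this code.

Step 1: Counter(5) creates an iterator counting 0 to 4.
Step 2: list() consumes all values: [0, 1, 2, 3, 4].
Therefore ans = [0, 1, 2, 3, 4].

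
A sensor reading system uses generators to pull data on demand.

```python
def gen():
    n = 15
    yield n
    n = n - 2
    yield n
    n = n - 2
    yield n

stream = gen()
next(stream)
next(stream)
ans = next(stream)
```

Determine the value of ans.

Step 1: Trace through generator execution:
  Yield 1: n starts at 15, yield 15
  Yield 2: n = 15 - 2 = 13, yield 13
  Yield 3: n = 13 - 2 = 11, yield 11
Step 2: First next() gets 15, second next() gets the second value, third next() yields 11.
Therefore ans = 11.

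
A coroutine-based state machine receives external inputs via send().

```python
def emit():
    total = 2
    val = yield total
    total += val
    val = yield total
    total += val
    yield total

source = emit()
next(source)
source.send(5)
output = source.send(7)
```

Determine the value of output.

Step 1: next() -> yield total=2.
Step 2: send(5) -> val=5, total = 2+5 = 7, yield 7.
Step 3: send(7) -> val=7, total = 7+7 = 14, yield 14.
Therefore output = 14.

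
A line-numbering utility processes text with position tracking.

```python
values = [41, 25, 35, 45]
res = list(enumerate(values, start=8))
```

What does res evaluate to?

Step 1: enumerate with start=8:
  (8, 41)
  (9, 25)
  (10, 35)
  (11, 45)
Therefore res = [(8, 41), (9, 25), (10, 35), (11, 45)].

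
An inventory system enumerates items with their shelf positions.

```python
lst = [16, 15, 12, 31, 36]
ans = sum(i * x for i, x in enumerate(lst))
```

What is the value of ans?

Step 1: Compute i * x for each (i, x) in enumerate([16, 15, 12, 31, 36]):
  i=0, x=16: 0*16 = 0
  i=1, x=15: 1*15 = 15
  i=2, x=12: 2*12 = 24
  i=3, x=31: 3*31 = 93
  i=4, x=36: 4*36 = 144
Step 2: sum = 0 + 15 + 24 + 93 + 144 = 276.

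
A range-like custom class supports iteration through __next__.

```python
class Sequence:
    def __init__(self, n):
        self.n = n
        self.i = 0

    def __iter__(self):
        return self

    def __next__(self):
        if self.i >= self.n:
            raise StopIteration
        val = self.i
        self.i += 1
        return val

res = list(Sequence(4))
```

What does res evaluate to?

Step 1: Sequence(4) creates an iterator counting 0 to 3.
Step 2: list() consumes all values: [0, 1, 2, 3].
Therefore res = [0, 1, 2, 3].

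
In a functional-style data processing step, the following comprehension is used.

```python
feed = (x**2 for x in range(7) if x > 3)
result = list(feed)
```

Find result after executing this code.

Step 1: For range(7), keep x > 3, then square:
  x=0: 0 <= 3, excluded
  x=1: 1 <= 3, excluded
  x=2: 2 <= 3, excluded
  x=3: 3 <= 3, excluded
  x=4: 4 > 3, yield 4**2 = 16
  x=5: 5 > 3, yield 5**2 = 25
  x=6: 6 > 3, yield 6**2 = 36
Therefore result = [16, 25, 36].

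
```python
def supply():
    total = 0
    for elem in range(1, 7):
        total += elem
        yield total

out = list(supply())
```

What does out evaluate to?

Step 1: Generator accumulates running sum:
  elem=1: total = 1, yield 1
  elem=2: total = 3, yield 3
  elem=3: total = 6, yield 6
  elem=4: total = 10, yield 10
  elem=5: total = 15, yield 15
  elem=6: total = 21, yield 21
Therefore out = [1, 3, 6, 10, 15, 21].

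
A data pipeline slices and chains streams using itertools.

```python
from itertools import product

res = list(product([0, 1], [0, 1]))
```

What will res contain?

Step 1: product([0, 1], [0, 1]) gives all pairs:
  (0, 0)
  (0, 1)
  (1, 0)
  (1, 1)
Therefore res = [(0, 0), (0, 1), (1, 0), (1, 1)].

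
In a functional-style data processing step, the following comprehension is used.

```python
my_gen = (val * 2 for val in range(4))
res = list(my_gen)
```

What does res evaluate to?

Step 1: For each val in range(4), compute val*2:
  val=0: 0*2 = 0
  val=1: 1*2 = 2
  val=2: 2*2 = 4
  val=3: 3*2 = 6
Therefore res = [0, 2, 4, 6].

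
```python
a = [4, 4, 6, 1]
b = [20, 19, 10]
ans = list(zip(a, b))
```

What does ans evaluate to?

Step 1: zip stops at shortest (len(a)=4, len(b)=3):
  Index 0: (4, 20)
  Index 1: (4, 19)
  Index 2: (6, 10)
Step 2: Last element of a (1) has no pair, dropped.
Therefore ans = [(4, 20), (4, 19), (6, 10)].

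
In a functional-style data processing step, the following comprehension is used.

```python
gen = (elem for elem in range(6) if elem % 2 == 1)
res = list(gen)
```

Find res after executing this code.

Step 1: Filter range(6) keeping only odd values:
  elem=0: even, excluded
  elem=1: odd, included
  elem=2: even, excluded
  elem=3: odd, included
  elem=4: even, excluded
  elem=5: odd, included
Therefore res = [1, 3, 5].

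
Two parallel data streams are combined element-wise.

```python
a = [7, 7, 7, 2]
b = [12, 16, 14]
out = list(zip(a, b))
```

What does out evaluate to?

Step 1: zip stops at shortest (len(a)=4, len(b)=3):
  Index 0: (7, 12)
  Index 1: (7, 16)
  Index 2: (7, 14)
Step 2: Last element of a (2) has no pair, dropped.
Therefore out = [(7, 12), (7, 16), (7, 14)].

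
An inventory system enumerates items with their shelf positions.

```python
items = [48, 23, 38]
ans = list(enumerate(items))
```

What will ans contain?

Step 1: enumerate pairs each element with its index:
  (0, 48)
  (1, 23)
  (2, 38)
Therefore ans = [(0, 48), (1, 23), (2, 38)].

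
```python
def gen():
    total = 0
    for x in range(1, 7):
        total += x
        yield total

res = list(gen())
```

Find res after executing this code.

Step 1: Generator accumulates running sum:
  x=1: total = 1, yield 1
  x=2: total = 3, yield 3
  x=3: total = 6, yield 6
  x=4: total = 10, yield 10
  x=5: total = 15, yield 15
  x=6: total = 21, yield 21
Therefore res = [1, 3, 6, 10, 15, 21].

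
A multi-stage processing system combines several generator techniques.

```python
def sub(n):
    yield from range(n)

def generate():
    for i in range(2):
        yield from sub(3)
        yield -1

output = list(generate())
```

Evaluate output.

Step 1: For each i in range(2):
  i=0: yield from sub(3) -> [0, 1, 2], then yield -1
  i=1: yield from sub(3) -> [0, 1, 2], then yield -1
Therefore output = [0, 1, 2, -1, 0, 1, 2, -1].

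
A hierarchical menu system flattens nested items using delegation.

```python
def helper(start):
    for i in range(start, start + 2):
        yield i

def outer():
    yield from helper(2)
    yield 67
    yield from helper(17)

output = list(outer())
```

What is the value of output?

Step 1: outer() delegates to helper(2):
  yield 2
  yield 3
Step 2: yield 67
Step 3: Delegates to helper(17):
  yield 17
  yield 18
Therefore output = [2, 3, 67, 17, 18].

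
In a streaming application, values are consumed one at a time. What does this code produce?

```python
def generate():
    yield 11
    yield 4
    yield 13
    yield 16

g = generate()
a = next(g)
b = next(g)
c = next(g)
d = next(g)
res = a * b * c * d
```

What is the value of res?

Step 1: Create generator and consume all values:
  a = next(g) = 11
  b = next(g) = 4
  c = next(g) = 13
  d = next(g) = 16
Step 2: res = 11 * 4 * 13 * 16 = 9152.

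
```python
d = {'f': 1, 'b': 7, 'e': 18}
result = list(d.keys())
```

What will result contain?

Step 1: d.keys() returns the dictionary keys in insertion order.
Therefore result = ['f', 'b', 'e'].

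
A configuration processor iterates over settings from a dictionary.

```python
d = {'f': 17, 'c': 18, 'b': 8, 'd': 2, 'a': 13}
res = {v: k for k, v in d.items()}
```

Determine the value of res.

Step 1: Invert dict (swap keys and values):
  'f': 17 -> 17: 'f'
  'c': 18 -> 18: 'c'
  'b': 8 -> 8: 'b'
  'd': 2 -> 2: 'd'
  'a': 13 -> 13: 'a'
Therefore res = {17: 'f', 18: 'c', 8: 'b', 2: 'd', 13: 'a'}.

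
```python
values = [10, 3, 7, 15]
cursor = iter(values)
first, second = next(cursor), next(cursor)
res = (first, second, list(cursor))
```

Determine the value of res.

Step 1: Create iterator over [10, 3, 7, 15].
Step 2: first = 10, second = 3.
Step 3: Remaining elements: [7, 15].
Therefore res = (10, 3, [7, 15]).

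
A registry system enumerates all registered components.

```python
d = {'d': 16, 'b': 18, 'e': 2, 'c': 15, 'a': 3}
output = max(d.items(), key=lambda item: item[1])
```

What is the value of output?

Step 1: Find item with maximum value:
  ('d', 16)
  ('b', 18)
  ('e', 2)
  ('c', 15)
  ('a', 3)
Step 2: Maximum value is 18 at key 'b'.
Therefore output = ('b', 18).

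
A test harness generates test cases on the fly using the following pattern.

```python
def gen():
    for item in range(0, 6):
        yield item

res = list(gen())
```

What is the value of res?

Step 1: The generator yields each value from range(0, 6).
Step 2: list() consumes all yields: [0, 1, 2, 3, 4, 5].
Therefore res = [0, 1, 2, 3, 4, 5].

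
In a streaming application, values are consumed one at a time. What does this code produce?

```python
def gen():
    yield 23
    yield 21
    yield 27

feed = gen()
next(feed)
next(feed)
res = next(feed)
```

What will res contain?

Step 1: gen() creates a generator.
Step 2: next(feed) yields 23 (consumed and discarded).
Step 3: next(feed) yields 21 (consumed and discarded).
Step 4: next(feed) yields 27, assigned to res.
Therefore res = 27.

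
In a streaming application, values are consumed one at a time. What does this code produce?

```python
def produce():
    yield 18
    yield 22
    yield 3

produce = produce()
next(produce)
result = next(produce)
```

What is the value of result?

Step 1: produce() creates a generator.
Step 2: next(produce) yields 18 (consumed and discarded).
Step 3: next(produce) yields 22, assigned to result.
Therefore result = 22.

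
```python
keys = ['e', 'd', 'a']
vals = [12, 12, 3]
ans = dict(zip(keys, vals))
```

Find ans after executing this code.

Step 1: zip pairs keys with values:
  'e' -> 12
  'd' -> 12
  'a' -> 3
Therefore ans = {'e': 12, 'd': 12, 'a': 3}.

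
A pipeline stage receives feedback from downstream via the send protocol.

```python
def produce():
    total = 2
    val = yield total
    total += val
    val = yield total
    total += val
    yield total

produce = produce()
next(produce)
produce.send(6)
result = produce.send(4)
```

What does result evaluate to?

Step 1: next() -> yield total=2.
Step 2: send(6) -> val=6, total = 2+6 = 8, yield 8.
Step 3: send(4) -> val=4, total = 8+4 = 12, yield 12.
Therefore result = 12.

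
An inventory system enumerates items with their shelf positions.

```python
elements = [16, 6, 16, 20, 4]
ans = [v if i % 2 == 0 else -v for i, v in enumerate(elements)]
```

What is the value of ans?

Step 1: For each (i, v), keep v if i is even, negate if odd:
  i=0 (even): keep 16
  i=1 (odd): negate to -6
  i=2 (even): keep 16
  i=3 (odd): negate to -20
  i=4 (even): keep 4
Therefore ans = [16, -6, 16, -20, 4].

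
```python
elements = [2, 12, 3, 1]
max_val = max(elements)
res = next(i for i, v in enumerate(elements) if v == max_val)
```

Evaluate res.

Step 1: max([2, 12, 3, 1]) = 12.
Step 2: Find first index where value == 12:
  Index 0: 2 != 12
  Index 1: 12 == 12, found!
Therefore res = 1.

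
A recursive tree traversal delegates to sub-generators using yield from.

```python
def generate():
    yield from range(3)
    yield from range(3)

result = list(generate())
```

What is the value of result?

Step 1: Trace yields in order:
  yield 0
  yield 1
  yield 2
  yield 0
  yield 1
  yield 2
Therefore result = [0, 1, 2, 0, 1, 2].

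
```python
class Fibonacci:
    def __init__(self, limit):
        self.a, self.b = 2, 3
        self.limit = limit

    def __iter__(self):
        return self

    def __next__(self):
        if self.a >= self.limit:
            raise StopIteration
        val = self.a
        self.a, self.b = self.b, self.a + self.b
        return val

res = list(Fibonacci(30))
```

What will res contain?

Step 1: Fibonacci-like sequence (a=2, b=3) until >= 30:
  Yield 2, then a,b = 3,5
  Yield 3, then a,b = 5,8
  Yield 5, then a,b = 8,13
  Yield 8, then a,b = 13,21
  Yield 13, then a,b = 21,34
  Yield 21, then a,b = 34,55
Step 2: 34 >= 30, stop.
Therefore res = [2, 3, 5, 8, 13, 21].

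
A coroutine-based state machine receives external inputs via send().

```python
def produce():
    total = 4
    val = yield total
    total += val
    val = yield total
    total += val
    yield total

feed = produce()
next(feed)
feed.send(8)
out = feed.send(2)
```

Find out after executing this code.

Step 1: next() -> yield total=4.
Step 2: send(8) -> val=8, total = 4+8 = 12, yield 12.
Step 3: send(2) -> val=2, total = 12+2 = 14, yield 14.
Therefore out = 14.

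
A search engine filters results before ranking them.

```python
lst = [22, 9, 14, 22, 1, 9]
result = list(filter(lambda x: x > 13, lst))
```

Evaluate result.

Step 1: Filter elements > 13:
  22: kept
  9: removed
  14: kept
  22: kept
  1: removed
  9: removed
Therefore result = [22, 14, 22].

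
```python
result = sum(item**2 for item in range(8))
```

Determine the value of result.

Step 1: Compute item**2 for each item in range(8):
  item=0: 0**2 = 0
  item=1: 1**2 = 1
  item=2: 2**2 = 4
  item=3: 3**2 = 9
  item=4: 4**2 = 16
  item=5: 5**2 = 25
  item=6: 6**2 = 36
  item=7: 7**2 = 49
Step 2: sum = 0 + 1 + 4 + 9 + 16 + 25 + 36 + 49 = 140.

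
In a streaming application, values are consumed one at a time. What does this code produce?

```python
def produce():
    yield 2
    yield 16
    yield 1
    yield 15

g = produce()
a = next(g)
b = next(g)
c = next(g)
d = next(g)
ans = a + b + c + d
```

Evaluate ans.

Step 1: Create generator and consume all values:
  a = next(g) = 2
  b = next(g) = 16
  c = next(g) = 1
  d = next(g) = 15
Step 2: ans = 2 + 16 + 1 + 15 = 34.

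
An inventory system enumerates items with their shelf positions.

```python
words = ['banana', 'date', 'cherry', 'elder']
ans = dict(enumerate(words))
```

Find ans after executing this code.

Step 1: enumerate pairs indices with words:
  0 -> 'banana'
  1 -> 'date'
  2 -> 'cherry'
  3 -> 'elder'
Therefore ans = {0: 'banana', 1: 'date', 2: 'cherry', 3: 'elder'}.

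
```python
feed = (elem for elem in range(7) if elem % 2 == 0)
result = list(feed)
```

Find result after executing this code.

Step 1: Filter range(7) keeping only even values:
  elem=0: even, included
  elem=1: odd, excluded
  elem=2: even, included
  elem=3: odd, excluded
  elem=4: even, included
  elem=5: odd, excluded
  elem=6: even, included
Therefore result = [0, 2, 4, 6].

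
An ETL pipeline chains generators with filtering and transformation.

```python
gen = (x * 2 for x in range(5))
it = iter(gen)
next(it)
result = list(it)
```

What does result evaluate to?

Step 1: Generator produces [0, 2, 4, 6, 8].
Step 2: next(it) consumes first element (0).
Step 3: list(it) collects remaining: [2, 4, 6, 8].
Therefore result = [2, 4, 6, 8].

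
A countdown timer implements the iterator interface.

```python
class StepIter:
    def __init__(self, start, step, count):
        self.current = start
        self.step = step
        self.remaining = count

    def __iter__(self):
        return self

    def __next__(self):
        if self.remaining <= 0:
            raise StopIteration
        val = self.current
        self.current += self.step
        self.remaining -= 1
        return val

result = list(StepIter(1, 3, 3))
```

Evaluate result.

Step 1: StepIter starts at 1, increments by 3, for 3 steps:
  Yield 1, then current += 3
  Yield 4, then current += 3
  Yield 7, then current += 3
Therefore result = [1, 4, 7].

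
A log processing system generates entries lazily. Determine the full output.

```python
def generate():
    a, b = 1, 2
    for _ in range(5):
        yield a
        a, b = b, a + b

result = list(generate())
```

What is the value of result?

Step 1: Fibonacci-like sequence starting with a=1, b=2:
  Iteration 1: yield a=1, then a,b = 2,3
  Iteration 2: yield a=2, then a,b = 3,5
  Iteration 3: yield a=3, then a,b = 5,8
  Iteration 4: yield a=5, then a,b = 8,13
  Iteration 5: yield a=8, then a,b = 13,21
Therefore result = [1, 2, 3, 5, 8].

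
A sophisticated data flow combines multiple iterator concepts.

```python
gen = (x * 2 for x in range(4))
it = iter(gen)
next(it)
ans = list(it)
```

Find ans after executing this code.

Step 1: Generator produces [0, 2, 4, 6].
Step 2: next(it) consumes first element (0).
Step 3: list(it) collects remaining: [2, 4, 6].
Therefore ans = [2, 4, 6].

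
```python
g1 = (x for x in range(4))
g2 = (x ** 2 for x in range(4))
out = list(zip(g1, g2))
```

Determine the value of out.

Step 1: g1 produces [0, 1, 2, 3].
Step 2: g2 produces [0, 1, 4, 9].
Step 3: zip pairs them: [(0, 0), (1, 1), (2, 4), (3, 9)].
Therefore out = [(0, 0), (1, 1), (2, 4), (3, 9)].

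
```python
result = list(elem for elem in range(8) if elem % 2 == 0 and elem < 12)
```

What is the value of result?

Step 1: Filter range(8) where elem % 2 == 0 and elem < 12:
  elem=0: both conditions met, included
  elem=1: excluded (1 % 2 != 0)
  elem=2: both conditions met, included
  elem=3: excluded (3 % 2 != 0)
  elem=4: both conditions met, included
  elem=5: excluded (5 % 2 != 0)
  elem=6: both conditions met, included
  elem=7: excluded (7 % 2 != 0)
Therefore result = [0, 2, 4, 6].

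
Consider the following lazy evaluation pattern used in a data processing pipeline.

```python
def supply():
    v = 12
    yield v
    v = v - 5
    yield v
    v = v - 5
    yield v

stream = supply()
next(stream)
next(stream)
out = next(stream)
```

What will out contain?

Step 1: Trace through generator execution:
  Yield 1: v starts at 12, yield 12
  Yield 2: v = 12 - 5 = 7, yield 7
  Yield 3: v = 7 - 5 = 2, yield 2
Step 2: First next() gets 12, second next() gets the second value, third next() yields 2.
Therefore out = 2.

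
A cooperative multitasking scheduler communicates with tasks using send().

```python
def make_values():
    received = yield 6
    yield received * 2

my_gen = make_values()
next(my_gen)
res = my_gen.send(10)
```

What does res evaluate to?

Step 1: next(my_gen) advances to first yield, producing 6.
Step 2: send(10) resumes, received = 10.
Step 3: yield received * 2 = 10 * 2 = 20.
Therefore res = 20.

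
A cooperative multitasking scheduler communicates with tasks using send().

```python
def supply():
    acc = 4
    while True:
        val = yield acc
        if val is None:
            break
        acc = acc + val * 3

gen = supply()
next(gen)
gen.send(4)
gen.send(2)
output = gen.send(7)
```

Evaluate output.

Step 1: next() -> yield acc=4.
Step 2: send(4) -> val=4, acc = 4 + 4*3 = 16, yield 16.
Step 3: send(2) -> val=2, acc = 16 + 2*3 = 22, yield 22.
Step 4: send(7) -> val=7, acc = 22 + 7*3 = 43, yield 43.
Therefore output = 43.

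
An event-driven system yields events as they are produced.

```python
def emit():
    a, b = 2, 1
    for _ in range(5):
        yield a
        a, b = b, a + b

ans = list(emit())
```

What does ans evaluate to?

Step 1: Fibonacci-like sequence starting with a=2, b=1:
  Iteration 1: yield a=2, then a,b = 1,3
  Iteration 2: yield a=1, then a,b = 3,4
  Iteration 3: yield a=3, then a,b = 4,7
  Iteration 4: yield a=4, then a,b = 7,11
  Iteration 5: yield a=7, then a,b = 11,18
Therefore ans = [2, 1, 3, 4, 7].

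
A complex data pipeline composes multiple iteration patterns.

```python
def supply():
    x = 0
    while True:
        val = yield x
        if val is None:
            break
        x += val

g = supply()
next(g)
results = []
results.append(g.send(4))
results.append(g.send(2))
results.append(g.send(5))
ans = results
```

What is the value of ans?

Step 1: next(g) -> yield 0.
Step 2: send(4) -> x = 4, yield 4.
Step 3: send(2) -> x = 6, yield 6.
Step 4: send(5) -> x = 11, yield 11.
Therefore ans = [4, 6, 11].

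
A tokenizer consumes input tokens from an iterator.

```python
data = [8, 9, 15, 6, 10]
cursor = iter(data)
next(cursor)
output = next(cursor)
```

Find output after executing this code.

Step 1: Create iterator over [8, 9, 15, 6, 10].
Step 2: next() consumes 8.
Step 3: next() returns 9.
Therefore output = 9.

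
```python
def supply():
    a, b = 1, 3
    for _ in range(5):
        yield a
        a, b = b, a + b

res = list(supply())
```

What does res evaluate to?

Step 1: Fibonacci-like sequence starting with a=1, b=3:
  Iteration 1: yield a=1, then a,b = 3,4
  Iteration 2: yield a=3, then a,b = 4,7
  Iteration 3: yield a=4, then a,b = 7,11
  Iteration 4: yield a=7, then a,b = 11,18
  Iteration 5: yield a=11, then a,b = 18,29
Therefore res = [1, 3, 4, 7, 11].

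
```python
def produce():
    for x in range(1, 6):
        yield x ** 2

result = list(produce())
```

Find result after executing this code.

Step 1: For each x in range(1, 6), yield x**2:
  x=1: yield 1**2 = 1
  x=2: yield 2**2 = 4
  x=3: yield 3**2 = 9
  x=4: yield 4**2 = 16
  x=5: yield 5**2 = 25
Therefore result = [1, 4, 9, 16, 25].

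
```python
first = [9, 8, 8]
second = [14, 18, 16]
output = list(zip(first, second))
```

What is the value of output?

Step 1: zip pairs elements at same index:
  Index 0: (9, 14)
  Index 1: (8, 18)
  Index 2: (8, 16)
Therefore output = [(9, 14), (8, 18), (8, 16)].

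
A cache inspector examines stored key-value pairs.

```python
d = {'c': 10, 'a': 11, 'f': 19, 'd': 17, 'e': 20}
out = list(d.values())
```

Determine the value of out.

Step 1: d.values() returns the dictionary values in insertion order.
Therefore out = [10, 11, 19, 17, 20].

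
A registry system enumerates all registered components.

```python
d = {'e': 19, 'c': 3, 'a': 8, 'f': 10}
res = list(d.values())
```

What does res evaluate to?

Step 1: d.values() returns the dictionary values in insertion order.
Therefore res = [19, 3, 8, 10].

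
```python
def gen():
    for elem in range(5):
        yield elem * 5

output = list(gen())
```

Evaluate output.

Step 1: For each elem in range(5), yield elem * 5:
  elem=0: yield 0 * 5 = 0
  elem=1: yield 1 * 5 = 5
  elem=2: yield 2 * 5 = 10
  elem=3: yield 3 * 5 = 15
  elem=4: yield 4 * 5 = 20
Therefore output = [0, 5, 10, 15, 20].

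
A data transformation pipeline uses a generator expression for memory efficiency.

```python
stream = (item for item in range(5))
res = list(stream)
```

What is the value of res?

Step 1: Generator expression iterates range(5): [0, 1, 2, 3, 4].
Step 2: list() collects all values.
Therefore res = [0, 1, 2, 3, 4].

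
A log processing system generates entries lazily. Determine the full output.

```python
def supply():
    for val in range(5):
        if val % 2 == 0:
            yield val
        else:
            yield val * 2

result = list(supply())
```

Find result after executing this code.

Step 1: For each val in range(5), yield val if even, else val*2:
  val=0 (even): yield 0
  val=1 (odd): yield 1*2 = 2
  val=2 (even): yield 2
  val=3 (odd): yield 3*2 = 6
  val=4 (even): yield 4
Therefore result = [0, 2, 2, 6, 4].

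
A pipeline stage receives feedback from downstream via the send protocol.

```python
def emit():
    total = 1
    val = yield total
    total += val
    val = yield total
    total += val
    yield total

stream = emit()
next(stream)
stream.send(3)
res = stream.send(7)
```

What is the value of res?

Step 1: next() -> yield total=1.
Step 2: send(3) -> val=3, total = 1+3 = 4, yield 4.
Step 3: send(7) -> val=7, total = 4+7 = 11, yield 11.
Therefore res = 11.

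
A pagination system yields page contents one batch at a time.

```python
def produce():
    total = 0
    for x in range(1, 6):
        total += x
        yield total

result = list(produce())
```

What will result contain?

Step 1: Generator accumulates running sum:
  x=1: total = 1, yield 1
  x=2: total = 3, yield 3
  x=3: total = 6, yield 6
  x=4: total = 10, yield 10
  x=5: total = 15, yield 15
Therefore result = [1, 3, 6, 10, 15].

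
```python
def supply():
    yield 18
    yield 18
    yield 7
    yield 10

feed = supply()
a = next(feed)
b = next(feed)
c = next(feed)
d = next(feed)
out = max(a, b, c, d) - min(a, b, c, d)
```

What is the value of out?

Step 1: Create generator and consume all values:
  a = next(feed) = 18
  b = next(feed) = 18
  c = next(feed) = 7
  d = next(feed) = 10
Step 2: max = 18, min = 7, out = 18 - 7 = 11.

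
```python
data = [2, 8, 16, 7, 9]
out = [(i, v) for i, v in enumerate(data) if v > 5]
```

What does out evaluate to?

Step 1: Filter enumerate([2, 8, 16, 7, 9]) keeping v > 5:
  (0, 2): 2 <= 5, excluded
  (1, 8): 8 > 5, included
  (2, 16): 16 > 5, included
  (3, 7): 7 > 5, included
  (4, 9): 9 > 5, included
Therefore out = [(1, 8), (2, 16), (3, 7), (4, 9)].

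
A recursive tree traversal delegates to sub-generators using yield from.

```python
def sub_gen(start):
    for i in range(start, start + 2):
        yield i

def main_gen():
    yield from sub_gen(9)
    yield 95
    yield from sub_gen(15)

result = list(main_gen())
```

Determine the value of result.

Step 1: main_gen() delegates to sub_gen(9):
  yield 9
  yield 10
Step 2: yield 95
Step 3: Delegates to sub_gen(15):
  yield 15
  yield 16
Therefore result = [9, 10, 95, 15, 16].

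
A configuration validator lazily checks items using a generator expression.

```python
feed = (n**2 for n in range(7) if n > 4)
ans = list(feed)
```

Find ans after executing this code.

Step 1: For range(7), keep n > 4, then square:
  n=0: 0 <= 4, excluded
  n=1: 1 <= 4, excluded
  n=2: 2 <= 4, excluded
  n=3: 3 <= 4, excluded
  n=4: 4 <= 4, excluded
  n=5: 5 > 4, yield 5**2 = 25
  n=6: 6 > 4, yield 6**2 = 36
Therefore ans = [25, 36].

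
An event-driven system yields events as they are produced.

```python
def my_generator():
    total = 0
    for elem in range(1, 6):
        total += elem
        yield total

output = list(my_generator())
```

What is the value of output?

Step 1: Generator accumulates running sum:
  elem=1: total = 1, yield 1
  elem=2: total = 3, yield 3
  elem=3: total = 6, yield 6
  elem=4: total = 10, yield 10
  elem=5: total = 15, yield 15
Therefore output = [1, 3, 6, 10, 15].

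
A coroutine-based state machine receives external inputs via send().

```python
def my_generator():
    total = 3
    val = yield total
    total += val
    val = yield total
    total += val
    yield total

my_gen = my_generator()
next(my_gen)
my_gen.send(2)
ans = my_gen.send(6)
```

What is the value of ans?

Step 1: next() -> yield total=3.
Step 2: send(2) -> val=2, total = 3+2 = 5, yield 5.
Step 3: send(6) -> val=6, total = 5+6 = 11, yield 11.
Therefore ans = 11.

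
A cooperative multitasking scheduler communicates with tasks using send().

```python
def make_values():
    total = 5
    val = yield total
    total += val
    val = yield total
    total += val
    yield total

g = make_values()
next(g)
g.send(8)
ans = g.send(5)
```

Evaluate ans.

Step 1: next() -> yield total=5.
Step 2: send(8) -> val=8, total = 5+8 = 13, yield 13.
Step 3: send(5) -> val=5, total = 13+5 = 18, yield 18.
Therefore ans = 18.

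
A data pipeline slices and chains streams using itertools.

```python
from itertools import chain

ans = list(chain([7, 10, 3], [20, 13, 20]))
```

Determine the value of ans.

Step 1: chain() concatenates iterables: [7, 10, 3] + [20, 13, 20].
Therefore ans = [7, 10, 3, 20, 13, 20].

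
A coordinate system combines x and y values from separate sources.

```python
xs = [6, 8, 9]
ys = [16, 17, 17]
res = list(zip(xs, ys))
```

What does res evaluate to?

Step 1: zip pairs elements at same index:
  Index 0: (6, 16)
  Index 1: (8, 17)
  Index 2: (9, 17)
Therefore res = [(6, 16), (8, 17), (9, 17)].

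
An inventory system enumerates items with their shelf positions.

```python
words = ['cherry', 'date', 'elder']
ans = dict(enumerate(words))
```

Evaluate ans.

Step 1: enumerate pairs indices with words:
  0 -> 'cherry'
  1 -> 'date'
  2 -> 'elder'
Therefore ans = {0: 'cherry', 1: 'date', 2: 'elder'}.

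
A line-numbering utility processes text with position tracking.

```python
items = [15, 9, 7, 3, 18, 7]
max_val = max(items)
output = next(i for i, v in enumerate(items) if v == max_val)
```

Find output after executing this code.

Step 1: max([15, 9, 7, 3, 18, 7]) = 18.
Step 2: Find first index where value == 18:
  Index 0: 15 != 18
  Index 1: 9 != 18
  Index 2: 7 != 18
  Index 3: 3 != 18
  Index 4: 18 == 18, found!
Therefore output = 4.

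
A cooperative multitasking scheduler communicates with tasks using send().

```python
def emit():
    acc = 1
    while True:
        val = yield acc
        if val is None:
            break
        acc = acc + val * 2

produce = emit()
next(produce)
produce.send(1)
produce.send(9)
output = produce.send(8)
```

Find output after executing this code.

Step 1: next() -> yield acc=1.
Step 2: send(1) -> val=1, acc = 1 + 1*2 = 3, yield 3.
Step 3: send(9) -> val=9, acc = 3 + 9*2 = 21, yield 21.
Step 4: send(8) -> val=8, acc = 21 + 8*2 = 37, yield 37.
Therefore output = 37.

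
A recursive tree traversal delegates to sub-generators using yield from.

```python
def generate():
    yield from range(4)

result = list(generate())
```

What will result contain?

Step 1: yield from delegates to the iterable, yielding each element.
Step 2: Collected values: [0, 1, 2, 3].
Therefore result = [0, 1, 2, 3].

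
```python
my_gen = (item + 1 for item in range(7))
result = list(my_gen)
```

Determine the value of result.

Step 1: For each item in range(7), compute item+1:
  item=0: 0+1 = 1
  item=1: 1+1 = 2
  item=2: 2+1 = 3
  item=3: 3+1 = 4
  item=4: 4+1 = 5
  item=5: 5+1 = 6
  item=6: 6+1 = 7
Therefore result = [1, 2, 3, 4, 5, 6, 7].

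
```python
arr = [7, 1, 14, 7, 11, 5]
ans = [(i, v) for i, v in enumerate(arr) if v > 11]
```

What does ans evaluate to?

Step 1: Filter enumerate([7, 1, 14, 7, 11, 5]) keeping v > 11:
  (0, 7): 7 <= 11, excluded
  (1, 1): 1 <= 11, excluded
  (2, 14): 14 > 11, included
  (3, 7): 7 <= 11, excluded
  (4, 11): 11 <= 11, excluded
  (5, 5): 5 <= 11, excluded
Therefore ans = [(2, 14)].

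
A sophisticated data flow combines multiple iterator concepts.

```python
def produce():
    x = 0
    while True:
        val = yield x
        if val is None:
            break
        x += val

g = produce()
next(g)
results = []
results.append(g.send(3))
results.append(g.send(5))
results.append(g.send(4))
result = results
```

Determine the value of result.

Step 1: next(g) -> yield 0.
Step 2: send(3) -> x = 3, yield 3.
Step 3: send(5) -> x = 8, yield 8.
Step 4: send(4) -> x = 12, yield 12.
Therefore result = [3, 8, 12].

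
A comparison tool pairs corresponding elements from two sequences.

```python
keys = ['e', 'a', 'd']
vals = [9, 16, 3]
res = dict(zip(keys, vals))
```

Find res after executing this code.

Step 1: zip pairs keys with values:
  'e' -> 9
  'a' -> 16
  'd' -> 3
Therefore res = {'e': 9, 'a': 16, 'd': 3}.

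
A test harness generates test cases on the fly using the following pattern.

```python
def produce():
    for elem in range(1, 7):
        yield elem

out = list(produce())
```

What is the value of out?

Step 1: The generator yields each value from range(1, 7).
Step 2: list() consumes all yields: [1, 2, 3, 4, 5, 6].
Therefore out = [1, 2, 3, 4, 5, 6].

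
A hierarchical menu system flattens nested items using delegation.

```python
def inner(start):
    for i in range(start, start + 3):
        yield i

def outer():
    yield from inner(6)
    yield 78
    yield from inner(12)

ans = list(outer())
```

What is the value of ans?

Step 1: outer() delegates to inner(6):
  yield 6
  yield 7
  yield 8
Step 2: yield 78
Step 3: Delegates to inner(12):
  yield 12
  yield 13
  yield 14
Therefore ans = [6, 7, 8, 78, 12, 13, 14].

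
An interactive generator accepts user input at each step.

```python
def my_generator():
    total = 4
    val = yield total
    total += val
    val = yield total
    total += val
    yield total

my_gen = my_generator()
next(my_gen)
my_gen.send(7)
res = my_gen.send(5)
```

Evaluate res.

Step 1: next() -> yield total=4.
Step 2: send(7) -> val=7, total = 4+7 = 11, yield 11.
Step 3: send(5) -> val=5, total = 11+5 = 16, yield 16.
Therefore res = 16.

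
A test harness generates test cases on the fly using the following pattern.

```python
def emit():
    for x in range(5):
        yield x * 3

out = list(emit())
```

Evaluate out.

Step 1: For each x in range(5), yield x * 3:
  x=0: yield 0 * 3 = 0
  x=1: yield 1 * 3 = 3
  x=2: yield 2 * 3 = 6
  x=3: yield 3 * 3 = 9
  x=4: yield 4 * 3 = 12
Therefore out = [0, 3, 6, 9, 12].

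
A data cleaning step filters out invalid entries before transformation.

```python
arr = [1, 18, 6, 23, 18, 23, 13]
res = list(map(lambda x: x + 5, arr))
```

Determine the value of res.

Step 1: Apply lambda x: x + 5 to each element:
  1 -> 6
  18 -> 23
  6 -> 11
  23 -> 28
  18 -> 23
  23 -> 28
  13 -> 18
Therefore res = [6, 23, 11, 28, 23, 28, 18].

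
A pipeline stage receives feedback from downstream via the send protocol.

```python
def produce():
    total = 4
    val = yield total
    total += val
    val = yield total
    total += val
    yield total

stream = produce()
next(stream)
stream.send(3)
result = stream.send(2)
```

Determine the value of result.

Step 1: next() -> yield total=4.
Step 2: send(3) -> val=3, total = 4+3 = 7, yield 7.
Step 3: send(2) -> val=2, total = 7+2 = 9, yield 9.
Therefore result = 9.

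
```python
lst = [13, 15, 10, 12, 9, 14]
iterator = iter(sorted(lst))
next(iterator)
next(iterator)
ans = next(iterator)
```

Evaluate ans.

Step 1: sorted([13, 15, 10, 12, 9, 14]) = [9, 10, 12, 13, 14, 15].
Step 2: Create iterator and skip 2 elements.
Step 3: next() returns 12.
Therefore ans = 12.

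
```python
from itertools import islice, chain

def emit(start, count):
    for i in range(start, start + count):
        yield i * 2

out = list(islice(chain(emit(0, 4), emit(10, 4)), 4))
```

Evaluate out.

Step 1: emit(0, 4) yields [0, 2, 4, 6].
Step 2: emit(10, 4) yields [20, 22, 24, 26].
Step 3: chain concatenates: [0, 2, 4, 6, 20, 22, 24, 26].
Step 4: islice takes first 4: [0, 2, 4, 6].
Therefore out = [0, 2, 4, 6].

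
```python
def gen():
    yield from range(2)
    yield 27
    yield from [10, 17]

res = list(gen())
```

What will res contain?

Step 1: Trace yields in order:
  yield 0
  yield 1
  yield 27
  yield 10
  yield 17
Therefore res = [0, 1, 27, 10, 17].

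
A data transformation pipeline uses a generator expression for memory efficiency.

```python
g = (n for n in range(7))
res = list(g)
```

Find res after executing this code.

Step 1: Generator expression iterates range(7): [0, 1, 2, 3, 4, 5, 6].
Step 2: list() collects all values.
Therefore res = [0, 1, 2, 3, 4, 5, 6].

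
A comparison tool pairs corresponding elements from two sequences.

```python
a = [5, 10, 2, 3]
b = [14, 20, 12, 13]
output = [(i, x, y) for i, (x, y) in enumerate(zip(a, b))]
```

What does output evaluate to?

Step 1: enumerate(zip(a, b)) gives index with paired elements:
  i=0: (5, 14)
  i=1: (10, 20)
  i=2: (2, 12)
  i=3: (3, 13)
Therefore output = [(0, 5, 14), (1, 10, 20), (2, 2, 12), (3, 3, 13)].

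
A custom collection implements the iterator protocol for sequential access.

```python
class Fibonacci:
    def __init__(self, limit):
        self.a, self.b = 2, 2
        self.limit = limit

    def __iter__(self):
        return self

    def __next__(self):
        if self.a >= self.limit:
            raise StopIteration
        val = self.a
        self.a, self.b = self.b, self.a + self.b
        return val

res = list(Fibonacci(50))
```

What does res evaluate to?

Step 1: Fibonacci-like sequence (a=2, b=2) until >= 50:
  Yield 2, then a,b = 2,4
  Yield 2, then a,b = 4,6
  Yield 4, then a,b = 6,10
  Yield 6, then a,b = 10,16
  Yield 10, then a,b = 16,26
  Yield 16, then a,b = 26,42
  Yield 26, then a,b = 42,68
  Yield 42, then a,b = 68,110
Step 2: 68 >= 50, stop.
Therefore res = [2, 2, 4, 6, 10, 16, 26, 42].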